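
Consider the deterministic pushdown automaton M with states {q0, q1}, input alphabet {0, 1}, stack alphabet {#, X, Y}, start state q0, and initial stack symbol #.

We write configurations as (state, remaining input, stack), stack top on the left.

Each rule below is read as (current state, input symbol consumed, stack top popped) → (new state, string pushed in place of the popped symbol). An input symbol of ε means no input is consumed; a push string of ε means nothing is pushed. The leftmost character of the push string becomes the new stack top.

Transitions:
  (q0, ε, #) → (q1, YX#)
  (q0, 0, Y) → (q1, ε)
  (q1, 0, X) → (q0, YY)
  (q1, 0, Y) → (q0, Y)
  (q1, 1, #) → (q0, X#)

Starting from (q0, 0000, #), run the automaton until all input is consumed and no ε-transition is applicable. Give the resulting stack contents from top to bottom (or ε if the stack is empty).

(q0, 0000, #)
  ε-move, top #: go to q1, push YX# → (q1, 0000, YX#)
  read 0, top Y: go to q0, push Y → (q0, 000, YX#)
  read 0, top Y: go to q1, push ε → (q1, 00, X#)
  read 0, top X: go to q0, push YY → (q0, 0, YY#)
  read 0, top Y: go to q1, push ε → (q1, ε, Y#)
All input consumed in state q1 with stack Y#.

Y#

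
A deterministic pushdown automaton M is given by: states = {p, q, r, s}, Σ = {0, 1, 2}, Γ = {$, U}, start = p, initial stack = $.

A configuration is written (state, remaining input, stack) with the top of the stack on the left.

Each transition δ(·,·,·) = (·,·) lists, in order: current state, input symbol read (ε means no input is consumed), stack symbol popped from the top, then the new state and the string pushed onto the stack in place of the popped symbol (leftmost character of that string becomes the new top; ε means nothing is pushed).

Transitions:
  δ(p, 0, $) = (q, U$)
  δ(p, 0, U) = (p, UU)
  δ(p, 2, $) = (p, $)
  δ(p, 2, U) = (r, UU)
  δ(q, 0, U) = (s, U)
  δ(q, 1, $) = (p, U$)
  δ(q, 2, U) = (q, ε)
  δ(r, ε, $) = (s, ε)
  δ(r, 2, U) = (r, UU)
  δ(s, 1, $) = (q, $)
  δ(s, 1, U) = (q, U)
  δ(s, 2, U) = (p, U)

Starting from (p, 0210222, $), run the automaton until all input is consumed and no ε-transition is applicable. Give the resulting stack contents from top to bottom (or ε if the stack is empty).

UUUUU$

(p, 0210222, $)
  read 0, top $: go to q, push U$ → (q, 210222, U$)
  read 2, top U: go to q, push ε → (q, 10222, $)
  read 1, top $: go to p, push U$ → (p, 0222, U$)
  read 0, top U: go to p, push UU → (p, 222, UU$)
  read 2, top U: go to r, push UU → (r, 22, UUU$)
  read 2, top U: go to r, push UU → (r, 2, UUUU$)
  read 2, top U: go to r, push UU → (r, ε, UUUUU$)
All input consumed in state r with stack UUUUU$.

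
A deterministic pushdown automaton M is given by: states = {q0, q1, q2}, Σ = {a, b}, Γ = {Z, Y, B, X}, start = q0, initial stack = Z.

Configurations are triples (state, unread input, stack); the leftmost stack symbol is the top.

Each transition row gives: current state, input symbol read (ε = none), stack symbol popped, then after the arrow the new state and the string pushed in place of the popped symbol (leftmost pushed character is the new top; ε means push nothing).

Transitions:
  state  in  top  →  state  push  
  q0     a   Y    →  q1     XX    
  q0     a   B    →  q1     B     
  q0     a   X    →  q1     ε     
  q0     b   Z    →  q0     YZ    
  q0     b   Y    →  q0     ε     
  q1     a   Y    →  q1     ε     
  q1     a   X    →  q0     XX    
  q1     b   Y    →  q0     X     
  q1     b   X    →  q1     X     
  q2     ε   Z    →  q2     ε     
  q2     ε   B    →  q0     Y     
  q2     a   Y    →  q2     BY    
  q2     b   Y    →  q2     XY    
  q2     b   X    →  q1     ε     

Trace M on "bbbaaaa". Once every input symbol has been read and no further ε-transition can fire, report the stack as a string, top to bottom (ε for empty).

(q0, bbbaaaa, Z) ⊢ (q0, bbaaaa, YZ) ⊢ (q0, baaaa, Z) ⊢ (q0, aaaa, YZ) ⊢ (q1, aaa, XXZ) ⊢ (q0, aa, XXXZ) ⊢ (q1, a, XXZ) ⊢ (q0, ε, XXXZ)
All input consumed in state q0 with stack XXXZ.

XXXZ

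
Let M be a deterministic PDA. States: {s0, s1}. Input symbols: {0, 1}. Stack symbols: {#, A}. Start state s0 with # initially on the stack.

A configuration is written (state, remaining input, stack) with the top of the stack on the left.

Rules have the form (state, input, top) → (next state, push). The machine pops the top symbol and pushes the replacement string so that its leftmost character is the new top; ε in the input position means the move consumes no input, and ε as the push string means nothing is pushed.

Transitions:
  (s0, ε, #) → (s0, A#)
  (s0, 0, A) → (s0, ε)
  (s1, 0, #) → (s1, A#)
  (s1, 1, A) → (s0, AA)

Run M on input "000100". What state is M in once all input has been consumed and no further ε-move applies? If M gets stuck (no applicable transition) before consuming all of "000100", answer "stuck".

stuck

(s0, 000100, #)
  ε-move, top #: go to s0, push A# → (s0, 000100, A#)
  read 0, top A: go to s0, push ε → (s0, 00100, #)
  ε-move, top #: go to s0, push A# → (s0, 00100, A#)
  read 0, top A: go to s0, push ε → (s0, 0100, #)
  ε-move, top #: go to s0, push A# → (s0, 0100, A#)
  read 0, top A: go to s0, push ε → (s0, 100, #)
  ε-move, top #: go to s0, push A# → (s0, 100, A#)
No transition for (s0, 1, top A); M blocks with input 100 remaining.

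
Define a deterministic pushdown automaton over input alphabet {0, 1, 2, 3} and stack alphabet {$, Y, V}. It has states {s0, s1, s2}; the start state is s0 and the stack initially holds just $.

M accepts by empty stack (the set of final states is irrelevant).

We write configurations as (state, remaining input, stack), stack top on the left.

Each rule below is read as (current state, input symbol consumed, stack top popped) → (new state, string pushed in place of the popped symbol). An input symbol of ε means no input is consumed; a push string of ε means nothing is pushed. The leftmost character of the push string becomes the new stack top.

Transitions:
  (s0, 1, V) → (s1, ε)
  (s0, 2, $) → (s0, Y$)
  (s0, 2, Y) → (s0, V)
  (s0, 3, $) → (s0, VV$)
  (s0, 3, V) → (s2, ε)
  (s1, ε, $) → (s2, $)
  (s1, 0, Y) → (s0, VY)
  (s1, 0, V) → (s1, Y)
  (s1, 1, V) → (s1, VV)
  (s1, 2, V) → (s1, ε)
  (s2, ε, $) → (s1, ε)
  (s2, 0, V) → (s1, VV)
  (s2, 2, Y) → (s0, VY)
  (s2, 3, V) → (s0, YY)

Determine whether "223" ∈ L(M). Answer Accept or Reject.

Accept

(s0, 223, $)
  read 2, top $: go to s0, push Y$ → (s0, 23, Y$)
  read 2, top Y: go to s0, push V → (s0, 3, V$)
  read 3, top V: go to s2, push ε → (s2, ε, $)
  ε-move, top $: go to s1, push ε → (s1, ε, ε)
All input consumed and the stack is empty.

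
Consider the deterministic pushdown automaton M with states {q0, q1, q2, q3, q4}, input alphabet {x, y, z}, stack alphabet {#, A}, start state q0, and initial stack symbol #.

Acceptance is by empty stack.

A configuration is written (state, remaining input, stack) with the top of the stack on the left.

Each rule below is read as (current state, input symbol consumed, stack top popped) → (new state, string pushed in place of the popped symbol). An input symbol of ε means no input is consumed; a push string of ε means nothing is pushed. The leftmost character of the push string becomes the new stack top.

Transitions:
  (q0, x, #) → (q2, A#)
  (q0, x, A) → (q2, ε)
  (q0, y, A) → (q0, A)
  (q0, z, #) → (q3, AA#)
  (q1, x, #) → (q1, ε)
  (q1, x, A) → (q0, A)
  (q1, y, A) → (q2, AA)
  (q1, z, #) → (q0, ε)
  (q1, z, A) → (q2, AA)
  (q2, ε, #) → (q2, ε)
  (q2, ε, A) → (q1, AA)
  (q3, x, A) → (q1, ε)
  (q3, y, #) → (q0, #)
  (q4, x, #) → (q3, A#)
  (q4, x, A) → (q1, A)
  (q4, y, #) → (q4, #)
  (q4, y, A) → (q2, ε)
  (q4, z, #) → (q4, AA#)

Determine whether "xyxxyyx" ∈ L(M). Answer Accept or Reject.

(q0, xyxxyyx, #)
  read x, top #: go to q2, push A# → (q2, yxxyyx, A#)
  ε-move, top A: go to q1, push AA → (q1, yxxyyx, AA#)
  read y, top A: go to q2, push AA → (q2, xxyyx, AAA#)
  ε-move, top A: go to q1, push AA → (q1, xxyyx, AAAA#)
  read x, top A: go to q0, push A → (q0, xyyx, AAAA#)
  read x, top A: go to q2, push ε → (q2, yyx, AAA#)
  ε-move, top A: go to q1, push AA → (q1, yyx, AAAA#)
  read y, top A: go to q2, push AA → (q2, yx, AAAAA#)
  ε-move, top A: go to q1, push AA → (q1, yx, AAAAAA#)
  read y, top A: go to q2, push AA → (q2, x, AAAAAAA#)
  ε-move, top A: go to q1, push AA → (q1, x, AAAAAAAA#)
  read x, top A: go to q0, push A → (q0, ε, AAAAAAAA#)
All input consumed; stack is AAAAAAAA#, not empty, and no further ε-move applies.

Reject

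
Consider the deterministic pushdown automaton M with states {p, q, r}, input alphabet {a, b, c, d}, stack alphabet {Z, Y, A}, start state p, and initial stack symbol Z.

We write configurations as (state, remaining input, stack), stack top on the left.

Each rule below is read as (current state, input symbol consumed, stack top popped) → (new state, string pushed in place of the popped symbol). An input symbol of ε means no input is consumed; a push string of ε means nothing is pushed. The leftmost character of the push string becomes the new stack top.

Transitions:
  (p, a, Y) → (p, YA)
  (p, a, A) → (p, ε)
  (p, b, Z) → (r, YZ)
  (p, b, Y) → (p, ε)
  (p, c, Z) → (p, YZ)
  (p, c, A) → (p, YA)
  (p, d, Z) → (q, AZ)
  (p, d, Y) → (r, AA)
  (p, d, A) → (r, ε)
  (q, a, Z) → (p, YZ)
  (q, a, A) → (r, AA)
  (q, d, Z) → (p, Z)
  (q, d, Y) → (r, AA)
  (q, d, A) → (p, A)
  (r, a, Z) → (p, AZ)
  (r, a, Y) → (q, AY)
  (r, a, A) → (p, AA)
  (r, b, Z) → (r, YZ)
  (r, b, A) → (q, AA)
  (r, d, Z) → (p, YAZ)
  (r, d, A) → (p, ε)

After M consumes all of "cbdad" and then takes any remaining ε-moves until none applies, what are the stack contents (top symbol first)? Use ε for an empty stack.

AZ

(p, cbdad, Z) ⊢ (p, bdad, YZ) ⊢ (p, dad, Z) ⊢ (q, ad, AZ) ⊢ (r, d, AAZ) ⊢ (p, ε, AZ)
All input consumed in state p with stack AZ.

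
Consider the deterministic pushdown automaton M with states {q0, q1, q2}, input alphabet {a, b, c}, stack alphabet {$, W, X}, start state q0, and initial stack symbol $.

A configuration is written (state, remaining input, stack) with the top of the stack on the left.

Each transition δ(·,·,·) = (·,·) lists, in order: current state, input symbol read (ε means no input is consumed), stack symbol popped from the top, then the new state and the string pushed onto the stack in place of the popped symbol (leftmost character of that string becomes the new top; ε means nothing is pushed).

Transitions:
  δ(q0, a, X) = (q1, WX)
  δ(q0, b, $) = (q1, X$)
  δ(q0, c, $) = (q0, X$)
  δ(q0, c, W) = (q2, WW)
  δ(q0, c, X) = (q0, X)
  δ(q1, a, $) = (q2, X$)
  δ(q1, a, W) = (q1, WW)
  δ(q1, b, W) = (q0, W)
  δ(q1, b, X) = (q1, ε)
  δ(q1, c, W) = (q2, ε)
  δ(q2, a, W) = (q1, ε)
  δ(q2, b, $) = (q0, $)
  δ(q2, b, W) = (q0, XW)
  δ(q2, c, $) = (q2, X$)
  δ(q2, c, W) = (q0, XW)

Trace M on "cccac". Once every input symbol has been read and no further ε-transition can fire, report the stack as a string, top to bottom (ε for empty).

(q0, cccac, $)
  read c, top $: go to q0, push X$ → (q0, ccac, X$)
  read c, top X: go to q0, push X → (q0, cac, X$)
  read c, top X: go to q0, push X → (q0, ac, X$)
  read a, top X: go to q1, push WX → (q1, c, WX$)
  read c, top W: go to q2, push ε → (q2, ε, X$)
All input consumed in state q2 with stack X$.

X$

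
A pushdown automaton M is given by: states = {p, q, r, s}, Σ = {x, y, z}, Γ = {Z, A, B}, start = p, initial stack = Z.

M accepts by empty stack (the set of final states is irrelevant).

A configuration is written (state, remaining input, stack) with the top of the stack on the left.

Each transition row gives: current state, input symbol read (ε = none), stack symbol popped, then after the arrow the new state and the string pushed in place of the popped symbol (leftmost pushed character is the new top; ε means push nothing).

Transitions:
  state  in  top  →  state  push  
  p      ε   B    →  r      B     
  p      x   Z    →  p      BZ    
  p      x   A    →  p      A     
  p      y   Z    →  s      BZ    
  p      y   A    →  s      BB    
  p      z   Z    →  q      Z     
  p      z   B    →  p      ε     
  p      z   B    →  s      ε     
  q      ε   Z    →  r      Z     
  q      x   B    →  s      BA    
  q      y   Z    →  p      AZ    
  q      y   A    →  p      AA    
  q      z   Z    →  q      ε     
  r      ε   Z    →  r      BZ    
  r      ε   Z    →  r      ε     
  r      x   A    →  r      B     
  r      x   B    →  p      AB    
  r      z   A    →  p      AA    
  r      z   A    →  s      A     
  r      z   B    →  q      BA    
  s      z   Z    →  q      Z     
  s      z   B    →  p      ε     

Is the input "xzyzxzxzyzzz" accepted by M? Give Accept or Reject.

Accept

One accepting computation: (p, xzyzxzxzyzzz, Z) ⊢ (p, zyzxzxzyzzz, BZ) ⊢ (p, yzxzxzyzzz, Z) ⊢ (s, zxzxzyzzz, BZ) ⊢ (p, xzxzyzzz, Z) ⊢ (p, zxzyzzz, BZ) ⊢ (p, xzyzzz, Z) ⊢ (p, zyzzz, BZ) ⊢ (p, yzzz, Z) ⊢ (s, zzz, BZ) ⊢ (p, zz, Z) ⊢ (q, z, Z) ⊢ (q, ε, ε)
All input consumed and the stack is empty.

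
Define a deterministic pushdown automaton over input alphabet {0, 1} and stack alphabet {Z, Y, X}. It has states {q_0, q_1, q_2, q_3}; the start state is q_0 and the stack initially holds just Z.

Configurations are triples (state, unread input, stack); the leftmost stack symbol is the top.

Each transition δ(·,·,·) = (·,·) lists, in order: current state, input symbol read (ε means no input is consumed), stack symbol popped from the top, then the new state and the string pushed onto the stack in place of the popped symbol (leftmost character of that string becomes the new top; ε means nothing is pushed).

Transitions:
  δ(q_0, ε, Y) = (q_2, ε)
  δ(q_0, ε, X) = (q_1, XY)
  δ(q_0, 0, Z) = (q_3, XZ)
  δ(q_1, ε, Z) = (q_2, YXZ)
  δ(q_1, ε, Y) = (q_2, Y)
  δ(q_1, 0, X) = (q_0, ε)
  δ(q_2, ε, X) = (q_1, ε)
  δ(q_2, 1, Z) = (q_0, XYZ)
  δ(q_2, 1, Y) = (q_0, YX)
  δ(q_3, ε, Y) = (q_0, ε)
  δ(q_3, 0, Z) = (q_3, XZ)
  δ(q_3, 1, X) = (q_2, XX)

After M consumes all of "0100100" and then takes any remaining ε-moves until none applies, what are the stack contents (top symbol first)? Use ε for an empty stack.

(q_0, 0100100, Z)
  read 0, top Z: go to q_3, push XZ → (q_3, 100100, XZ)
  read 1, top X: go to q_2, push XX → (q_2, 00100, XXZ)
  ε-move, top X: go to q_1, push ε → (q_1, 00100, XZ)
  read 0, top X: go to q_0, push ε → (q_0, 0100, Z)
  read 0, top Z: go to q_3, push XZ → (q_3, 100, XZ)
  read 1, top X: go to q_2, push XX → (q_2, 00, XXZ)
  ε-move, top X: go to q_1, push ε → (q_1, 00, XZ)
  read 0, top X: go to q_0, push ε → (q_0, 0, Z)
  read 0, top Z: go to q_3, push XZ → (q_3, ε, XZ)
All input consumed in state q_3 with stack XZ.

XZ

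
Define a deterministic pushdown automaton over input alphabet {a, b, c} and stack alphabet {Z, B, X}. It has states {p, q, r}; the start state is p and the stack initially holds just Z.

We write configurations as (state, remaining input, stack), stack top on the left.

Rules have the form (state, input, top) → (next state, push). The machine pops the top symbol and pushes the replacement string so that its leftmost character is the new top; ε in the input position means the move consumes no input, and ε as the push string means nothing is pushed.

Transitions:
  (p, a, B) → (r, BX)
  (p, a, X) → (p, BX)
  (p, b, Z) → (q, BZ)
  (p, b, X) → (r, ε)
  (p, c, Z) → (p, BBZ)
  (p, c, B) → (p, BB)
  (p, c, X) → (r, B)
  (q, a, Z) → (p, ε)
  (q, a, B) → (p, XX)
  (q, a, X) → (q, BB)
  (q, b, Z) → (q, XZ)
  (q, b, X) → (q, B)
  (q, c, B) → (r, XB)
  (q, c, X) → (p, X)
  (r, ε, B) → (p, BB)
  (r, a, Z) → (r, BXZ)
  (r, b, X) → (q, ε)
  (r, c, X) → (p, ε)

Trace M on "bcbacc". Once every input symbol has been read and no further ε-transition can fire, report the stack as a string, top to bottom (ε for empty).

(p, bcbacc, Z)
  read b, top Z: go to q, push BZ → (q, cbacc, BZ)
  read c, top B: go to r, push XB → (r, bacc, XBZ)
  read b, top X: go to q, push ε → (q, acc, BZ)
  read a, top B: go to p, push XX → (p, cc, XXZ)
  read c, top X: go to r, push B → (r, c, BXZ)
  ε-move, top B: go to p, push BB → (p, c, BBXZ)
  read c, top B: go to p, push BB → (p, ε, BBBXZ)
All input consumed in state p with stack BBBXZ.

BBBXZ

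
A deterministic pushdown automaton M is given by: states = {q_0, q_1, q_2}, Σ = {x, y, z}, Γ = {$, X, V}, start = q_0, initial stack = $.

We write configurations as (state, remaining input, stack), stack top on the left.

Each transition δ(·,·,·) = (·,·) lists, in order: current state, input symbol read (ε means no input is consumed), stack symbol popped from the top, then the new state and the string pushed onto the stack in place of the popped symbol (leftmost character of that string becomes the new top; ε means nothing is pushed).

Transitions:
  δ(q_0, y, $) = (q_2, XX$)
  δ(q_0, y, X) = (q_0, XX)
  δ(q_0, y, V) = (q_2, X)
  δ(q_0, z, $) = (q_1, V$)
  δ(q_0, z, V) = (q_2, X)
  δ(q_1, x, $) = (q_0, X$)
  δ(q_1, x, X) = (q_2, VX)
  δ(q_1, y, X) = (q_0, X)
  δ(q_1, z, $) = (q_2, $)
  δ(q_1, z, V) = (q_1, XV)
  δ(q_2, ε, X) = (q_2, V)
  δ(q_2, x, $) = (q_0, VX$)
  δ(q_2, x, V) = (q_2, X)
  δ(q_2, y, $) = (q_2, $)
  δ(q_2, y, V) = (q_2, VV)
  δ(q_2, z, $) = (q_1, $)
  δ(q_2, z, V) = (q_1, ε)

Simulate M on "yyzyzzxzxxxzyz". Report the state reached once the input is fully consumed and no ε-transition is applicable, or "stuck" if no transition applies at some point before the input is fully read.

stuck

(q_0, yyzyzzxzxxxzyz, $) ⊢ (q_2, yzyzzxzxxxzyz, XX$) ⊢ (q_2, yzyzzxzxxxzyz, VX$) ⊢ (q_2, zyzzxzxxxzyz, VVX$) ⊢ (q_1, yzzxzxxxzyz, VX$)
No transition for (q_1, y, top V); M blocks with input yzzxzxxxzyz remaining.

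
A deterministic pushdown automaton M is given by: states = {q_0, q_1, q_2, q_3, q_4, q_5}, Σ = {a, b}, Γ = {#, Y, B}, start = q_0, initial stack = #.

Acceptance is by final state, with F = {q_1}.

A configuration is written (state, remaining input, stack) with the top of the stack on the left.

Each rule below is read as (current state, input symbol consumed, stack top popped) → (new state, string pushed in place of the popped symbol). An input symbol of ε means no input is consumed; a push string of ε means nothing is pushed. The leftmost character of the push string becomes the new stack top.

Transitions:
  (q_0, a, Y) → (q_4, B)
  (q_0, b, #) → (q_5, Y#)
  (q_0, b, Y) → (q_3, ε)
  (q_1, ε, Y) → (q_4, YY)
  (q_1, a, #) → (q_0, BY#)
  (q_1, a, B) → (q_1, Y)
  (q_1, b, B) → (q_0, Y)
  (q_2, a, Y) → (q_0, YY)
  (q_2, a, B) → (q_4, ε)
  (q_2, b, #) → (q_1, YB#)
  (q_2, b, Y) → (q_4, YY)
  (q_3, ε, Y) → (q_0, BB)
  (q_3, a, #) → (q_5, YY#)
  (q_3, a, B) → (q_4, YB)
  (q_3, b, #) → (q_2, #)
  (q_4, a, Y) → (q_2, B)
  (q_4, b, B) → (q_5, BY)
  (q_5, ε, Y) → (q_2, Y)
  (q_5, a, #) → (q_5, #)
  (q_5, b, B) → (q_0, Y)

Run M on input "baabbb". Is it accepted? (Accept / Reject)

Reject

(q_0, baabbb, #) ⊢ (q_5, aabbb, Y#) ⊢ (q_2, aabbb, Y#) ⊢ (q_0, abbb, YY#) ⊢ (q_4, bbb, BY#) ⊢ (q_5, bb, BYY#) ⊢ (q_0, b, YYY#) ⊢ (q_3, ε, YY#) ⊢ (q_0, ε, BBY#)
All input consumed; state q_0 ∉ F and no further ε-move applies.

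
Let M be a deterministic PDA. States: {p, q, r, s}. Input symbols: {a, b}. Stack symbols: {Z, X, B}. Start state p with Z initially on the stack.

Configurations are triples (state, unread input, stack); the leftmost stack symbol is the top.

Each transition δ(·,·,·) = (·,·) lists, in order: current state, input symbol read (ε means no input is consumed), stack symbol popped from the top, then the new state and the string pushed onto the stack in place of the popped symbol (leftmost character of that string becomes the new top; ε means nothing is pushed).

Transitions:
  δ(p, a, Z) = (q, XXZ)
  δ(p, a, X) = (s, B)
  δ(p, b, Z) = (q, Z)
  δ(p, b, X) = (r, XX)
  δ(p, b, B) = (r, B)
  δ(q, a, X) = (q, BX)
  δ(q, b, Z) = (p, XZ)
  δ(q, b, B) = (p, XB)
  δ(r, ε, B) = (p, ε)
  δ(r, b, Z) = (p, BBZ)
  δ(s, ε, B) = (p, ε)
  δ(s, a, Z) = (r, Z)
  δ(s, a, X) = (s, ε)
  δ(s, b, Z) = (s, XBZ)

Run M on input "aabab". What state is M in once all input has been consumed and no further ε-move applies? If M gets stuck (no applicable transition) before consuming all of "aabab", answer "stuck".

p

(p, aabab, Z)
  read a, top Z: go to q, push XXZ → (q, abab, XXZ)
  read a, top X: go to q, push BX → (q, bab, BXXZ)
  read b, top B: go to p, push XB → (p, ab, XBXXZ)
  read a, top X: go to s, push B → (s, b, BBXXZ)
  ε-move, top B: go to p, push ε → (p, b, BXXZ)
  read b, top B: go to r, push B → (r, ε, BXXZ)
  ε-move, top B: go to p, push ε → (p, ε, XXZ)
All input consumed; M is in state p.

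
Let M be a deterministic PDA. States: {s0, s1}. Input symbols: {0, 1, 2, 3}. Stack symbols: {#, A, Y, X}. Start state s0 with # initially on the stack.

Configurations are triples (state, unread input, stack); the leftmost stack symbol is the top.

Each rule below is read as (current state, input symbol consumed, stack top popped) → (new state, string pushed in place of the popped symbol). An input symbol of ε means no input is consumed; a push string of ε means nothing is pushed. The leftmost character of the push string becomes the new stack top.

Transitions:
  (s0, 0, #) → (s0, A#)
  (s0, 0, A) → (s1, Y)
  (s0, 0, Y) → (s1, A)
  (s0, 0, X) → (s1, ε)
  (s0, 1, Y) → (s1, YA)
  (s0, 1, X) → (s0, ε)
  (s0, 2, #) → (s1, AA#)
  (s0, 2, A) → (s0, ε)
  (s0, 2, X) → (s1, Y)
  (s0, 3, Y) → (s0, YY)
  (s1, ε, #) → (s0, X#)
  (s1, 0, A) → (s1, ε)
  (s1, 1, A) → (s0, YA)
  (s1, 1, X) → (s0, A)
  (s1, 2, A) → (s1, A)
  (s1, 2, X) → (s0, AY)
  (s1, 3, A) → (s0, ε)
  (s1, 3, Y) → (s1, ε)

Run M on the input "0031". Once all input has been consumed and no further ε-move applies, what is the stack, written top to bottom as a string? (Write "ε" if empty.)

(s0, 0031, #)
  read 0, top #: go to s0, push A# → (s0, 031, A#)
  read 0, top A: go to s1, push Y → (s1, 31, Y#)
  read 3, top Y: go to s1, push ε → (s1, 1, #)
  ε-move, top #: go to s0, push X# → (s0, 1, X#)
  read 1, top X: go to s0, push ε → (s0, ε, #)
All input consumed in state s0 with stack #.

#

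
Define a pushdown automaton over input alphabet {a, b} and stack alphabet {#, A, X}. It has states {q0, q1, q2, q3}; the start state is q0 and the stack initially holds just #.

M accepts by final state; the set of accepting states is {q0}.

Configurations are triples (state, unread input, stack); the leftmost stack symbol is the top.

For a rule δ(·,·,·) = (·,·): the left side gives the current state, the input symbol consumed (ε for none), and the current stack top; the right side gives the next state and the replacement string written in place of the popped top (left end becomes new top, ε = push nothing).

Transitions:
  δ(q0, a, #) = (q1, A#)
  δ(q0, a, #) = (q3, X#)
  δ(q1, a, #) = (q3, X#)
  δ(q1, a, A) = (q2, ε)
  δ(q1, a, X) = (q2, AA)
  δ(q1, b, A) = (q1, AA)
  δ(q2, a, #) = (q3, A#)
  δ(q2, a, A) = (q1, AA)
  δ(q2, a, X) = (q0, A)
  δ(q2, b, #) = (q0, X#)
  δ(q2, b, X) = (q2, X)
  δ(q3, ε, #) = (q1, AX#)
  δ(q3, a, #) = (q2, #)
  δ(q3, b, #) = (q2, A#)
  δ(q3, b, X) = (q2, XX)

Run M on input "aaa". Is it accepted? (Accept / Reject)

No computation consumes all input and reaches a final state.

Reject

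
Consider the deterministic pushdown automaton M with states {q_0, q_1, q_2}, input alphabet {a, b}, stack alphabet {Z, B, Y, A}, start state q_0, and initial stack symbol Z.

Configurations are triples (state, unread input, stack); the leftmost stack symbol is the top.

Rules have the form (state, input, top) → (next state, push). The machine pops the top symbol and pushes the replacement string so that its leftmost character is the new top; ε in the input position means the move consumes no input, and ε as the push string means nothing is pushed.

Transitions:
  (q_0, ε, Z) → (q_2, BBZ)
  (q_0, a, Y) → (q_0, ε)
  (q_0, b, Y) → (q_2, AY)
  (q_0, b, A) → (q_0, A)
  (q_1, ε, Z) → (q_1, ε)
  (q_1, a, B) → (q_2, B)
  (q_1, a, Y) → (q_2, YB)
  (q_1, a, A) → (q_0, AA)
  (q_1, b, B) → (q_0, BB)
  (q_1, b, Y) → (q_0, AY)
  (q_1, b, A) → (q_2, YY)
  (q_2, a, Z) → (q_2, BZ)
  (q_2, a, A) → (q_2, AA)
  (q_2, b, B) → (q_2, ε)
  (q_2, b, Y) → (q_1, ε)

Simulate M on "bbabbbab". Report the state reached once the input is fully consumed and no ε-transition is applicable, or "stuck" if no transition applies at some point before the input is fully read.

stuck

(q_0, bbabbbab, Z) ⊢ (q_2, bbabbbab, BBZ) ⊢ (q_2, babbbab, BZ) ⊢ (q_2, abbbab, Z) ⊢ (q_2, bbbab, BZ) ⊢ (q_2, bbab, Z)
No transition for (q_2, b, top Z); M blocks with input bbab remaining.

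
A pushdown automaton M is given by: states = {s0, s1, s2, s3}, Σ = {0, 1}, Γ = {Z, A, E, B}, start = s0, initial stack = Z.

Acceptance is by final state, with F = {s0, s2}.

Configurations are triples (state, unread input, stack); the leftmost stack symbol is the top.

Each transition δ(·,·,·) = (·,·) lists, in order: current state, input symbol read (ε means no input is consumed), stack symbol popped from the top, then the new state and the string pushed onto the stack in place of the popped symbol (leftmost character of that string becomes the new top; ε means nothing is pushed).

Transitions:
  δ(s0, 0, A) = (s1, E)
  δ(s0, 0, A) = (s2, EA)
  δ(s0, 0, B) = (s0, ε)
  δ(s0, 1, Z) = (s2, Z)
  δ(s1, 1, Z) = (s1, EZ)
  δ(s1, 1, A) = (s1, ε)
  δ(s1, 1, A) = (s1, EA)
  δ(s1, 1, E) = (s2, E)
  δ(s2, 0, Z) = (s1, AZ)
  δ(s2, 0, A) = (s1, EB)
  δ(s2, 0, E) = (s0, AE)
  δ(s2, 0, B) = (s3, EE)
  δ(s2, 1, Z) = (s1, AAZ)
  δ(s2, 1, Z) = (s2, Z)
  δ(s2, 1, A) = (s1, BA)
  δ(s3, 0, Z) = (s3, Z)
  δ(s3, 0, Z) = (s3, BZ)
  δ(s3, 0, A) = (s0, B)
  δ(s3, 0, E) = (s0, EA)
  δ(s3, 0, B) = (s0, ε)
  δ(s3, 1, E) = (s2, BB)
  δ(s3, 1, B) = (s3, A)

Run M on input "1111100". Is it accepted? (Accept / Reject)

One accepting computation: (s0, 1111100, Z) ⊢ (s2, 111100, Z) ⊢ (s1, 11100, AAZ) ⊢ (s1, 1100, AZ) ⊢ (s1, 100, EAZ) ⊢ (s2, 00, EAZ) ⊢ (s0, 0, AEAZ) ⊢ (s2, ε, EAEAZ)
All input consumed and state s2 ∈ F.

Accept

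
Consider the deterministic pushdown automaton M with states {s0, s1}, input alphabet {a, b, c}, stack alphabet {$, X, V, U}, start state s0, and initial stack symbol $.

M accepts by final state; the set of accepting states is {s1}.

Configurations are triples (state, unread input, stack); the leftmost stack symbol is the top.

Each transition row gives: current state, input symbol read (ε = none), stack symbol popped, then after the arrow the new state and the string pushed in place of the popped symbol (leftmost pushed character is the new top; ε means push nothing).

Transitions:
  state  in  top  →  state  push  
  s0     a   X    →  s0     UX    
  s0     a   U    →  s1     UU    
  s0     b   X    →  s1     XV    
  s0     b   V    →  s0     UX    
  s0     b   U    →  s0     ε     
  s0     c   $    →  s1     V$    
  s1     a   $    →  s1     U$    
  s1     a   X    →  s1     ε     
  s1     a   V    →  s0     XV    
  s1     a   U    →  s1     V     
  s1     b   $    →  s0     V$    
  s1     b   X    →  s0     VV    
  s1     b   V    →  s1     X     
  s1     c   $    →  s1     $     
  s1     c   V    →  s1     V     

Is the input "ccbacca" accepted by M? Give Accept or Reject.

(s0, ccbacca, $)
  read c, top $: go to s1, push V$ → (s1, cbacca, V$)
  read c, top V: go to s1, push V → (s1, bacca, V$)
  read b, top V: go to s1, push X → (s1, acca, X$)
  read a, top X: go to s1, push ε → (s1, cca, $)
  read c, top $: go to s1, push $ → (s1, ca, $)
  read c, top $: go to s1, push $ → (s1, a, $)
  read a, top $: go to s1, push U$ → (s1, ε, U$)
All input consumed; state s1 ∈ F.

Accept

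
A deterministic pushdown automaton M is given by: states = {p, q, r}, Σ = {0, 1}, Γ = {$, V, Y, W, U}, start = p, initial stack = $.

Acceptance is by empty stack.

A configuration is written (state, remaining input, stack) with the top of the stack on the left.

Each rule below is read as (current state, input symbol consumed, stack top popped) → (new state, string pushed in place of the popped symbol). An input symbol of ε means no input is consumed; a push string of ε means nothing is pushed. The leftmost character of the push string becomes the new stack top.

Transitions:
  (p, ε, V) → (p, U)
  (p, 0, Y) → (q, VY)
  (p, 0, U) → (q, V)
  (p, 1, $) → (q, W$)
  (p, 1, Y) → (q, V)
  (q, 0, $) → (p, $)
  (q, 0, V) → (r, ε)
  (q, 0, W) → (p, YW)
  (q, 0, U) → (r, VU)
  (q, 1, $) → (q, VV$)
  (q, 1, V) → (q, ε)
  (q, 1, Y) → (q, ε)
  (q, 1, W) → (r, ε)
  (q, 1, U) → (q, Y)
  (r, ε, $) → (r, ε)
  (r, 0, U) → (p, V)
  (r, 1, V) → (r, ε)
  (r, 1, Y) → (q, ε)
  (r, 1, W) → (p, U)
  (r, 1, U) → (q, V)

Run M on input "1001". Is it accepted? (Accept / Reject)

Reject

(p, 1001, $)
  read 1, top $: go to q, push W$ → (q, 001, W$)
  read 0, top W: go to p, push YW → (p, 01, YW$)
  read 0, top Y: go to q, push VY → (q, 1, VYW$)
  read 1, top V: go to q, push ε → (q, ε, YW$)
All input consumed; stack is YW$, not empty, and no further ε-move applies.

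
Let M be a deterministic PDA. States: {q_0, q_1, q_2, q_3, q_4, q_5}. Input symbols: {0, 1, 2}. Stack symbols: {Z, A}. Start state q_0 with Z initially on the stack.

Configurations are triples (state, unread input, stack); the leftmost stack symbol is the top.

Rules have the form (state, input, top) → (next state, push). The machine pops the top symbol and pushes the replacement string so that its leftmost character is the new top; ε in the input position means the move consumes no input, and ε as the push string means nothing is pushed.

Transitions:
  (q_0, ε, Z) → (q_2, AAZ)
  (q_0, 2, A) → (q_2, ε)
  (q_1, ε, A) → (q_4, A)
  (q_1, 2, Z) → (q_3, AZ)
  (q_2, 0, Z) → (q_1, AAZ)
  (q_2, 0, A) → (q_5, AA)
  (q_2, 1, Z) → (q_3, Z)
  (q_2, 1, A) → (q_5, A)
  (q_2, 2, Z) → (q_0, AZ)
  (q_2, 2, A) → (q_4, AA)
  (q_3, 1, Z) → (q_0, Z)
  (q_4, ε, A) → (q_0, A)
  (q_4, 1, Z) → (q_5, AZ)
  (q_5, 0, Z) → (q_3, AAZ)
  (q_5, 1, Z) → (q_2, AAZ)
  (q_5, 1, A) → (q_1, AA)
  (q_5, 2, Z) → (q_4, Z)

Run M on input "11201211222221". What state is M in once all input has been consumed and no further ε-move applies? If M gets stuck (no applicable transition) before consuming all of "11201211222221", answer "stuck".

q_5

(q_0, 11201211222221, Z) ⊢ (q_2, 11201211222221, AAZ) ⊢ (q_5, 1201211222221, AAZ) ⊢ (q_1, 201211222221, AAAZ) ⊢ (q_4, 201211222221, AAAZ) ⊢ (q_0, 201211222221, AAAZ) ⊢ (q_2, 01211222221, AAZ) ⊢ (q_5, 1211222221, AAAZ) ⊢ (q_1, 211222221, AAAAZ) ⊢ (q_4, 211222221, AAAAZ) ⊢ (q_0, 211222221, AAAAZ) ⊢ (q_2, 11222221, AAAZ) ⊢ (q_5, 1222221, AAAZ) ⊢ (q_1, 222221, AAAAZ) ⊢ (q_4, 222221, AAAAZ) ⊢ (q_0, 222221, AAAAZ) ⊢ (q_2, 22221, AAAZ) ⊢ (q_4, 2221, AAAAZ) ⊢ (q_0, 2221, AAAAZ) ⊢ (q_2, 221, AAAZ) ⊢ (q_4, 21, AAAAZ) ⊢ (q_0, 21, AAAAZ) ⊢ (q_2, 1, AAAZ) ⊢ (q_5, ε, AAAZ)
All input consumed; M is in state q_5.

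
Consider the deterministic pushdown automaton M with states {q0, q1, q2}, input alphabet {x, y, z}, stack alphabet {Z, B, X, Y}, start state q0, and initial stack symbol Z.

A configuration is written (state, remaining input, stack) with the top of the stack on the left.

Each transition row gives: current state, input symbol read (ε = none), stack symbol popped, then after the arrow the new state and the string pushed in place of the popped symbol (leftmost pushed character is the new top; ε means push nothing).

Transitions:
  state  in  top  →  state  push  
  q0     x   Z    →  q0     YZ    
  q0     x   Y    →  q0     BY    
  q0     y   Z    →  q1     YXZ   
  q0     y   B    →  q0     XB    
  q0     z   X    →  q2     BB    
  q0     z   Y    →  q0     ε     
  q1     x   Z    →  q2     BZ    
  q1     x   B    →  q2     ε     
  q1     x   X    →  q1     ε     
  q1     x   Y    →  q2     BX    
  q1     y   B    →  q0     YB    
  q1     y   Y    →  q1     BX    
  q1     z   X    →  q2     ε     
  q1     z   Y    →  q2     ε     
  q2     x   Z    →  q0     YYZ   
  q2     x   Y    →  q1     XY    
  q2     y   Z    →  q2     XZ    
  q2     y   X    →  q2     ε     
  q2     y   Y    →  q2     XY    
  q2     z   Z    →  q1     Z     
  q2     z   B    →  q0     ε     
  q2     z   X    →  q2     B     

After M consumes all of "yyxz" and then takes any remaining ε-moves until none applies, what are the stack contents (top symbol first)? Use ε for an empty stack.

(q0, yyxz, Z) ⊢ (q1, yxz, YXZ) ⊢ (q1, xz, BXXZ) ⊢ (q2, z, XXZ) ⊢ (q2, ε, BXZ)
All input consumed in state q2 with stack BXZ.

BXZ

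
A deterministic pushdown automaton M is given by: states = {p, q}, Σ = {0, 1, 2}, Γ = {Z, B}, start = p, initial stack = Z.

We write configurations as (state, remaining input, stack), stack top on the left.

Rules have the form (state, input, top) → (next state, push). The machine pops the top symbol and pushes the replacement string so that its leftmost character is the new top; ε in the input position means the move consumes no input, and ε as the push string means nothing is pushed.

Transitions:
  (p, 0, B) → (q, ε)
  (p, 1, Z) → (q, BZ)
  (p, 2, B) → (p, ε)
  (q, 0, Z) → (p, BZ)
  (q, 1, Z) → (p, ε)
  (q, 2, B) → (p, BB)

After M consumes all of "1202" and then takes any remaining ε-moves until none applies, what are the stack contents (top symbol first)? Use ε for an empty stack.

(p, 1202, Z)
  read 1, top Z: go to q, push BZ → (q, 202, BZ)
  read 2, top B: go to p, push BB → (p, 02, BBZ)
  read 0, top B: go to q, push ε → (q, 2, BZ)
  read 2, top B: go to p, push BB → (p, ε, BBZ)
All input consumed in state p with stack BBZ.

BBZ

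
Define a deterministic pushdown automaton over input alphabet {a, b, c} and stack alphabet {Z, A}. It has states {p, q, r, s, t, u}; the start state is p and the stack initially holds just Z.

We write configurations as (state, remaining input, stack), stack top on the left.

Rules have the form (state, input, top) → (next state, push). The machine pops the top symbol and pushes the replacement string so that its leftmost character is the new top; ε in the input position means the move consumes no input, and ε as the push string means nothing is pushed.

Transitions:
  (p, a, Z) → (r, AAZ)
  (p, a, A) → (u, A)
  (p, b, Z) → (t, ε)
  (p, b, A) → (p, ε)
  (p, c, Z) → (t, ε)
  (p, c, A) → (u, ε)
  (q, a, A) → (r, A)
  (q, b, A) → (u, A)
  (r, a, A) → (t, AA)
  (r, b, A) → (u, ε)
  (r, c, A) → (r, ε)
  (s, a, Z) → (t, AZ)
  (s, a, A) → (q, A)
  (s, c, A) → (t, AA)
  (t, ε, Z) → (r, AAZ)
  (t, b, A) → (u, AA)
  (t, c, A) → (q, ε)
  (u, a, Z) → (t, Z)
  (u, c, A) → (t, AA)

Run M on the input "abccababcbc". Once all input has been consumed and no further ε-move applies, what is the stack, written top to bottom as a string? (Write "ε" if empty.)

AAAAZ

(p, abccababcbc, Z)
  read a, top Z: go to r, push AAZ → (r, bccababcbc, AAZ)
  read b, top A: go to u, push ε → (u, ccababcbc, AZ)
  read c, top A: go to t, push AA → (t, cababcbc, AAZ)
  read c, top A: go to q, push ε → (q, ababcbc, AZ)
  read a, top A: go to r, push A → (r, babcbc, AZ)
  read b, top A: go to u, push ε → (u, abcbc, Z)
  read a, top Z: go to t, push Z → (t, bcbc, Z)
  ε-move, top Z: go to r, push AAZ → (r, bcbc, AAZ)
  read b, top A: go to u, push ε → (u, cbc, AZ)
  read c, top A: go to t, push AA → (t, bc, AAZ)
  read b, top A: go to u, push AA → (u, c, AAAZ)
  read c, top A: go to t, push AA → (t, ε, AAAAZ)
All input consumed in state t with stack AAAAZ.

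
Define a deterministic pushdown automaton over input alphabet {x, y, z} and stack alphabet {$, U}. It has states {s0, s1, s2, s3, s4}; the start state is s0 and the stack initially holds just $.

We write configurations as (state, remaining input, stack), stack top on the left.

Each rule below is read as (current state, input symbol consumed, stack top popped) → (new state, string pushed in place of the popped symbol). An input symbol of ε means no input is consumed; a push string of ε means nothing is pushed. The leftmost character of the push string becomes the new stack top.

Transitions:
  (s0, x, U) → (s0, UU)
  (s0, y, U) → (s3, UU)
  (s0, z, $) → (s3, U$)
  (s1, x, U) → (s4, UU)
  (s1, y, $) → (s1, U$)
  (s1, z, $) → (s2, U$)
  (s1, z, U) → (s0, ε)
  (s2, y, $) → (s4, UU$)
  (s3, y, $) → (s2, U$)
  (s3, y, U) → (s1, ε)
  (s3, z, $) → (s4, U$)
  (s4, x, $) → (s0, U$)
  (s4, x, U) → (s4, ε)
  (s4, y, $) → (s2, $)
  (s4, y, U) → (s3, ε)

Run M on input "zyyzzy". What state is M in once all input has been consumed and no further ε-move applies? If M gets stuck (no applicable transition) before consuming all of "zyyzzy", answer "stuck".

s1

(s0, zyyzzy, $)
  read z, top $: go to s3, push U$ → (s3, yyzzy, U$)
  read y, top U: go to s1, push ε → (s1, yzzy, $)
  read y, top $: go to s1, push U$ → (s1, zzy, U$)
  read z, top U: go to s0, push ε → (s0, zy, $)
  read z, top $: go to s3, push U$ → (s3, y, U$)
  read y, top U: go to s1, push ε → (s1, ε, $)
All input consumed; M is in state s1.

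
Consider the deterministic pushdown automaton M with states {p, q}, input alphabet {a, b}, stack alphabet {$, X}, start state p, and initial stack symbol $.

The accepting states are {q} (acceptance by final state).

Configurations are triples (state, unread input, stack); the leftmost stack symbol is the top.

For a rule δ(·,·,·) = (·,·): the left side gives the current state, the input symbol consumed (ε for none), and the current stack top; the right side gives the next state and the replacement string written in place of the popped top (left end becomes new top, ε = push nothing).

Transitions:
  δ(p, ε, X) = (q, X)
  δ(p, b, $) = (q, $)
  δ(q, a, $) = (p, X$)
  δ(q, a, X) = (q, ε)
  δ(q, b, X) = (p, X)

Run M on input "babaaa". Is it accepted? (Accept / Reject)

Accept

(p, babaaa, $)
  read b, top $: go to q, push $ → (q, abaaa, $)
  read a, top $: go to p, push X$ → (p, baaa, X$)
  ε-move, top X: go to q, push X → (q, baaa, X$)
  read b, top X: go to p, push X → (p, aaa, X$)
  ε-move, top X: go to q, push X → (q, aaa, X$)
  read a, top X: go to q, push ε → (q, aa, $)
  read a, top $: go to p, push X$ → (p, a, X$)
  ε-move, top X: go to q, push X → (q, a, X$)
  read a, top X: go to q, push ε → (q, ε, $)
All input consumed; state q ∈ F.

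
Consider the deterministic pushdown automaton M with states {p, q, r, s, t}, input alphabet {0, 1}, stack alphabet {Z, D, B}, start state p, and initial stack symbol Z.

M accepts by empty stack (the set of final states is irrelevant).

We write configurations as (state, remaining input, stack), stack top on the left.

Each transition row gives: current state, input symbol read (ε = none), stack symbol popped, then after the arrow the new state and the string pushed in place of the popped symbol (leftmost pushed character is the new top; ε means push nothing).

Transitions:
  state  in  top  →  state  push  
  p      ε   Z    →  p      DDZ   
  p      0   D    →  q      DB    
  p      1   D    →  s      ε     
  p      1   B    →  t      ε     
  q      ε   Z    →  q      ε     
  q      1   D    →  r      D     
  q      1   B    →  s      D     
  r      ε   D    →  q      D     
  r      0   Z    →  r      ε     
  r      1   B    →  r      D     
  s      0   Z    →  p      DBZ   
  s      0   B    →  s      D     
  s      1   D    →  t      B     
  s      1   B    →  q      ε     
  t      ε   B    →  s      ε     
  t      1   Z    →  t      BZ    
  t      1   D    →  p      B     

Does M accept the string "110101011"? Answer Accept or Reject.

Accept

(p, 110101011, Z) ⊢ (p, 110101011, DDZ) ⊢ (s, 10101011, DZ) ⊢ (t, 0101011, BZ) ⊢ (s, 0101011, Z) ⊢ (p, 101011, DBZ) ⊢ (s, 01011, BZ) ⊢ (s, 1011, DZ) ⊢ (t, 011, BZ) ⊢ (s, 011, Z) ⊢ (p, 11, DBZ) ⊢ (s, 1, BZ) ⊢ (q, ε, Z) ⊢ (q, ε, ε)
All input consumed and the stack is empty.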